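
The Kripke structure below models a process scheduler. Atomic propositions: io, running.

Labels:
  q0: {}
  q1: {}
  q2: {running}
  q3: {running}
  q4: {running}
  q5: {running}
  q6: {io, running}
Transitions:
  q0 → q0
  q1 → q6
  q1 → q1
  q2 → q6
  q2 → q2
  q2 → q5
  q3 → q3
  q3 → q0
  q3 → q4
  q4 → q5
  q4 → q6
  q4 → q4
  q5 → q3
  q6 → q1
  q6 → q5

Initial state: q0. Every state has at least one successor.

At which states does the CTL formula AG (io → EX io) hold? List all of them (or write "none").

States satisfying io → EX io: {q0, q1, q2, q3, q4, q5}.
States satisfying AG (io → EX io): {q0}.

{q0}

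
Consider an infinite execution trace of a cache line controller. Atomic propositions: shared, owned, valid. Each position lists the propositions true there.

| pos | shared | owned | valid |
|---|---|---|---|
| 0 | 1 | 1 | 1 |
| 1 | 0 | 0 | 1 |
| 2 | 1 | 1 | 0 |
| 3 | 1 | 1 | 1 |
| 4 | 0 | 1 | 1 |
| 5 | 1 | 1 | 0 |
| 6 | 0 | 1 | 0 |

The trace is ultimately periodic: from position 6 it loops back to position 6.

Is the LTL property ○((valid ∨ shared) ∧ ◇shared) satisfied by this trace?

The position after 0 is 1; (valid ∨ shared) ∧ ◇shared is true there.

Satisfied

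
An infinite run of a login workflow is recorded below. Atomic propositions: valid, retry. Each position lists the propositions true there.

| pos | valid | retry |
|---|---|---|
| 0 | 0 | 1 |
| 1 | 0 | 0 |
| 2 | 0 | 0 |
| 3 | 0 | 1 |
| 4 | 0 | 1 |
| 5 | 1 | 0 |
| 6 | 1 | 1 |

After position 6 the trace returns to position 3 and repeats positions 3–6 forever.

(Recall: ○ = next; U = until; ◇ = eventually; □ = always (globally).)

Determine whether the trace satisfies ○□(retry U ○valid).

The position after 0 is 1; □(retry U ○valid) is false there.

No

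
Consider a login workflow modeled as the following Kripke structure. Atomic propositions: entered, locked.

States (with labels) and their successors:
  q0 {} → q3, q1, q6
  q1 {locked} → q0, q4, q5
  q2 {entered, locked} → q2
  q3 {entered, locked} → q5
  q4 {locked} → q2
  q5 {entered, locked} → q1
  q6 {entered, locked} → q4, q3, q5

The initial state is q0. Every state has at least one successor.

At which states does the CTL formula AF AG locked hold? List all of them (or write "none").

{q2, q4}

States satisfying AG locked: {q2, q4}.
States satisfying AF AG locked: {q2, q4}.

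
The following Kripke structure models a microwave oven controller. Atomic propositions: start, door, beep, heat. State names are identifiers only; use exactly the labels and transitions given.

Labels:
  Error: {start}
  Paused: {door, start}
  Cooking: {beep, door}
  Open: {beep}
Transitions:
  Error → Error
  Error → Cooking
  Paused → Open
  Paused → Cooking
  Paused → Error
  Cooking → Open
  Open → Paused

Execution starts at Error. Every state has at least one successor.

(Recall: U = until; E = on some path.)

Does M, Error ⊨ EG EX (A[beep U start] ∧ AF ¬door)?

Holds

States satisfying EX (A[beep U start] ∧ AF ¬door): {Error, Paused, Cooking, Open}.
States satisfying EG EX (A[beep U start] ∧ AF ¬door): {Error, Paused, Cooking, Open}.
Error ∈ Sat(EG EX (A[beep U start] ∧ AF ¬door)).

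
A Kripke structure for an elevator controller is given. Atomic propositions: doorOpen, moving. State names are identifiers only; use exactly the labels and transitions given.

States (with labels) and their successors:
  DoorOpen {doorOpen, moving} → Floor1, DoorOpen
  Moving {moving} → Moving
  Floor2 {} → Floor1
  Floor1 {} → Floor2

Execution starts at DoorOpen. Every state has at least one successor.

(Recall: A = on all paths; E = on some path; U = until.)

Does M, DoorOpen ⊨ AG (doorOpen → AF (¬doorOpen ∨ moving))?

States satisfying doorOpen → AF (¬doorOpen ∨ moving): {DoorOpen, Moving, Floor2, Floor1}.
States satisfying AG (doorOpen → AF (¬doorOpen ∨ moving)): {DoorOpen, Moving, Floor2, Floor1}.
Every state reachable from DoorOpen satisfies doorOpen → AF (¬doorOpen ∨ moving).
DoorOpen ∈ Sat(AG (doorOpen → AF (¬doorOpen ∨ moving))).

Holds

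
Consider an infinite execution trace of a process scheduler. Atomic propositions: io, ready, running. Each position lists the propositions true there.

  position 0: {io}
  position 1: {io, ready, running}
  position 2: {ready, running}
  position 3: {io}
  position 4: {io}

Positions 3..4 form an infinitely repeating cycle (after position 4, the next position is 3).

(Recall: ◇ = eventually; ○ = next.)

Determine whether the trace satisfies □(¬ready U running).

Violated

¬ready U running must hold at every position from 0 onward. It fails at position 3, so □(¬ready U running) is false.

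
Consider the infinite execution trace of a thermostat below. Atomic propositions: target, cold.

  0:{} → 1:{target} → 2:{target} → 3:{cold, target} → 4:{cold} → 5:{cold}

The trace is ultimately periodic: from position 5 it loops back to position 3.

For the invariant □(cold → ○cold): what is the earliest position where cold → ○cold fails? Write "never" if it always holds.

cold → ○cold holds at every position 0..5, and those are all the positions the trace ever visits, so the invariant □(cold → ○cold) is never violated.

never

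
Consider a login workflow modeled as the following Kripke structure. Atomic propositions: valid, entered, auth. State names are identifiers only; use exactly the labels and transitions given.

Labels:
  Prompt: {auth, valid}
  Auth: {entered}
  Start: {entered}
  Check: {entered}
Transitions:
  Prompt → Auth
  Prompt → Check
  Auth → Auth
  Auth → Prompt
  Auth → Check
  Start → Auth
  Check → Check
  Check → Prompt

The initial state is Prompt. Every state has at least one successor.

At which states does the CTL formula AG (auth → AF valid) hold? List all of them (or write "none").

States satisfying auth → AF valid: {Prompt, Auth, Start, Check}.
States satisfying AG (auth → AF valid): {Prompt, Auth, Start, Check}.

{Prompt, Auth, Start, Check}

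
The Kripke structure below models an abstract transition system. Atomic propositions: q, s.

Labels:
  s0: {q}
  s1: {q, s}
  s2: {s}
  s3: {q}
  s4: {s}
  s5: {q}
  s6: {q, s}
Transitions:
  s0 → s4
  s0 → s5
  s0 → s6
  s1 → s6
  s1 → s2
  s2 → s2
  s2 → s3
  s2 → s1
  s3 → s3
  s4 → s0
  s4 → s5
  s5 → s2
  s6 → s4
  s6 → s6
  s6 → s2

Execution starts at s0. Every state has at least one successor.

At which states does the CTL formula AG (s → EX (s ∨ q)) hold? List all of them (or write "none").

States satisfying s → EX (s ∨ q): {s0, s1, s2, s3, s4, s5, s6}.
States satisfying AG (s → EX (s ∨ q)): {s0, s1, s2, s3, s4, s5, s6}.

{s0, s1, s2, s3, s4, s5, s6}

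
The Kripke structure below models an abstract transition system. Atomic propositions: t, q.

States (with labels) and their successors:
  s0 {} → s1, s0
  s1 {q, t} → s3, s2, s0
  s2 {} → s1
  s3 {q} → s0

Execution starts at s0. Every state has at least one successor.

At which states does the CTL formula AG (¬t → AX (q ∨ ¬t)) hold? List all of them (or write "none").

States satisfying ¬t → AX (q ∨ ¬t): {s0, s1, s2, s3}.
States satisfying AG (¬t → AX (q ∨ ¬t)): {s0, s1, s2, s3}.

{s0, s1, s2, s3}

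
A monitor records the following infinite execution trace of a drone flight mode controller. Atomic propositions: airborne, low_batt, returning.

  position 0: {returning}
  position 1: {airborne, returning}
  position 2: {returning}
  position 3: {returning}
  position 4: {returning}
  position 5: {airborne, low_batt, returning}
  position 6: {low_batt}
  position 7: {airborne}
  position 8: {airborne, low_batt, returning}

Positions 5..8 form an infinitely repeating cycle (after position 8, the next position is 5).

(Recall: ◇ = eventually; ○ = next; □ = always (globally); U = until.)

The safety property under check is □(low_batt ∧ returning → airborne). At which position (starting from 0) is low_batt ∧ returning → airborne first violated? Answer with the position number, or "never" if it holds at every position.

never

low_batt ∧ returning → airborne holds at every position 0..8, and those are all the positions the trace ever visits, so the invariant □(low_batt ∧ returning → airborne) is never violated.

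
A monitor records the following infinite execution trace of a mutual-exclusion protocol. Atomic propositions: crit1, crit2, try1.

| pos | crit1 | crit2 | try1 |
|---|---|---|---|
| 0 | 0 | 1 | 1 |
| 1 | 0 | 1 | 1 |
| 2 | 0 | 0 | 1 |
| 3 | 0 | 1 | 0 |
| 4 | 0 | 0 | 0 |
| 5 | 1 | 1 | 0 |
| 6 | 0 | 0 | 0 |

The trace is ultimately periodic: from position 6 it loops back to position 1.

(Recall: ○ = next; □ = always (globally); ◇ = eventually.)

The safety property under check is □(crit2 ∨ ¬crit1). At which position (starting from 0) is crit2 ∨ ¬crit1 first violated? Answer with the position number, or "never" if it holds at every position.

never

crit2 ∨ ¬crit1 holds at every position 0..6, and those are all the positions the trace ever visits, so the invariant □(crit2 ∨ ¬crit1) is never violated.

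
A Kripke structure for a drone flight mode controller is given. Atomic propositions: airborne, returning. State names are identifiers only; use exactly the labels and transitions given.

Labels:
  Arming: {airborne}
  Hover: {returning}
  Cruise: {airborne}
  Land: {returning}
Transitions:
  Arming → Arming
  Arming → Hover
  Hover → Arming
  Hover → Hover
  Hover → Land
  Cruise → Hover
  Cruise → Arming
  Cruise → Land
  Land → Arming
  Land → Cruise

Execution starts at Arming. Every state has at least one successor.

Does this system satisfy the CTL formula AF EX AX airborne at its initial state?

Does not hold

States satisfying EX AX airborne: {Hover, Cruise}.
States satisfying AF EX AX airborne: {Hover, Cruise}.
There is a path from Arming along which EX AX airborne never holds.
Arming ∉ Sat(AF EX AX airborne).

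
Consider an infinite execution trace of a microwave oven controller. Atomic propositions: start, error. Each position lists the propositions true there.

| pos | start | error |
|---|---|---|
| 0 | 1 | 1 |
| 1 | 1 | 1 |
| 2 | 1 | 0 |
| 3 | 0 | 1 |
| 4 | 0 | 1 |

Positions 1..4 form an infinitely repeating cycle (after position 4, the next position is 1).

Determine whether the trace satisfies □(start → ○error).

Violated

start → ○error must hold at every position from 0 onward. It fails at position 1, so □(start → ○error) is false.
Positions where start holds: 0, 1, 2.
Check ○error at each: 0→ok, 1→fails, 2→ok.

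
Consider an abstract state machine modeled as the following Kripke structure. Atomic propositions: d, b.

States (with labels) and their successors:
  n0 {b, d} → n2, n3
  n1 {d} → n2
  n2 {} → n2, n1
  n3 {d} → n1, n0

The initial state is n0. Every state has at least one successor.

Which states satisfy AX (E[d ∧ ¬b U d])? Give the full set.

States satisfying E[d ∧ ¬b U d]: {n0, n1, n3}.
States satisfying AX (E[d ∧ ¬b U d]): {n3}.

{n3}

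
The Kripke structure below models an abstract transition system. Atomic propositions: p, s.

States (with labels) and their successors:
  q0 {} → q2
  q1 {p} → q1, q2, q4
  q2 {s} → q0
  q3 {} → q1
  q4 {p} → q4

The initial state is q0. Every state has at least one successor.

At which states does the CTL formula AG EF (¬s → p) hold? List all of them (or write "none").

States satisfying EF (¬s → p): {q0, q1, q2, q3, q4}.
States satisfying AG EF (¬s → p): {q0, q1, q2, q3, q4}.

{q0, q1, q2, q3, q4}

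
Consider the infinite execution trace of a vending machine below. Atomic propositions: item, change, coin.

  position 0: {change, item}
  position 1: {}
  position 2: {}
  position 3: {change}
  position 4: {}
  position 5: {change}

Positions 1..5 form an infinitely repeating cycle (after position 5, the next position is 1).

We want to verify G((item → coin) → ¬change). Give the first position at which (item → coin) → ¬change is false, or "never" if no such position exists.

3

Check (item → coin) → ¬change at each position in order: 0 ✓, 1 ✓, 2 ✓.
At position 3 the labels are {change}, so (item → coin) → ¬change is false there. This is the first violation.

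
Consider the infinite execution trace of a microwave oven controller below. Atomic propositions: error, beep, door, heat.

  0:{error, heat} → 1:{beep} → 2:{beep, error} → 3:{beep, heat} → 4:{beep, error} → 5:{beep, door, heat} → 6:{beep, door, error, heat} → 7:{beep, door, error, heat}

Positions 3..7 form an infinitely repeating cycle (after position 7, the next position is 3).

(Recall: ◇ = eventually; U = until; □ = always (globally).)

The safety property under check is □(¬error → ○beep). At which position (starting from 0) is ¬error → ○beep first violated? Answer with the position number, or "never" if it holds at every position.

¬error → ○beep holds at every position 0..7, and those are all the positions the trace ever visits, so the invariant □(¬error → ○beep) is never violated.

never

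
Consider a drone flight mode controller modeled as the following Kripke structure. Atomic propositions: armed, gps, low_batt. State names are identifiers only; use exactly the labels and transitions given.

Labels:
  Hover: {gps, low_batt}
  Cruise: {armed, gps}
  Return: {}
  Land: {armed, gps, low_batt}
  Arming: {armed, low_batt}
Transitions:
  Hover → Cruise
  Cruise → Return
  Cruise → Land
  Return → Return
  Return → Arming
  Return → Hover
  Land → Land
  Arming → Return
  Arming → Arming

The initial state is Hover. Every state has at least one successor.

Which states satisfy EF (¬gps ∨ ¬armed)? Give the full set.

{Hover, Cruise, Return, Arming}

States satisfying ¬gps ∨ ¬armed: {Hover, Return, Arming}.
States satisfying EF (¬gps ∨ ¬armed): {Hover, Cruise, Return, Arming}.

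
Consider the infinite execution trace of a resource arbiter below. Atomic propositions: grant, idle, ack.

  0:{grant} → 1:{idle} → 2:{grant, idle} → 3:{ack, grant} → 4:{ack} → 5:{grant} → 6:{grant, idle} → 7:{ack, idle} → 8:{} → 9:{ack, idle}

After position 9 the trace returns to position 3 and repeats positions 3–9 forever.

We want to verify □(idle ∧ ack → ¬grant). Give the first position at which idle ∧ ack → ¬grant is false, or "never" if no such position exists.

idle ∧ ack → ¬grant holds at every position 0..9, and those are all the positions the trace ever visits, so the invariant □(idle ∧ ack → ¬grant) is never violated.

never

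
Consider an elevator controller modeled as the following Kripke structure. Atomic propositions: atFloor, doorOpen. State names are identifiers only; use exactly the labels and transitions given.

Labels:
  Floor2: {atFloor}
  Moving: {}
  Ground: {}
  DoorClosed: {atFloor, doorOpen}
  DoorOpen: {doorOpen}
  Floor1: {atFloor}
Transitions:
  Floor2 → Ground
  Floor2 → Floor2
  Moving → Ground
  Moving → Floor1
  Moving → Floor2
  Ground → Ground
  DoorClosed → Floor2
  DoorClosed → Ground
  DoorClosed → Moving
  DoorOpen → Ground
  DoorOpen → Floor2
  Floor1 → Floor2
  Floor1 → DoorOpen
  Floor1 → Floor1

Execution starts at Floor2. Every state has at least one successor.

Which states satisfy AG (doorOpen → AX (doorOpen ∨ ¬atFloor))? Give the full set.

{Floor2, Ground}

States satisfying doorOpen → AX (doorOpen ∨ ¬atFloor): {Floor2, Moving, Ground, Floor1}.
States satisfying AG (doorOpen → AX (doorOpen ∨ ¬atFloor)): {Floor2, Ground}.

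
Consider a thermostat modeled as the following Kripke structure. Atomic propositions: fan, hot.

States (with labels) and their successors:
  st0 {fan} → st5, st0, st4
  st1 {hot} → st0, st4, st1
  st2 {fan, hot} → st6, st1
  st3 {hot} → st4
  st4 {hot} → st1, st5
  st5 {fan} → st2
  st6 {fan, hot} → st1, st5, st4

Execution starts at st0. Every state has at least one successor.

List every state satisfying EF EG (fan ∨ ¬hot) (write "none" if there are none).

{st0, st1, st2, st3, st4, st5, st6}

States satisfying EG (fan ∨ ¬hot): {st0, st2, st5, st6}.
States satisfying EF EG (fan ∨ ¬hot): {st0, st1, st2, st3, st4, st5, st6}.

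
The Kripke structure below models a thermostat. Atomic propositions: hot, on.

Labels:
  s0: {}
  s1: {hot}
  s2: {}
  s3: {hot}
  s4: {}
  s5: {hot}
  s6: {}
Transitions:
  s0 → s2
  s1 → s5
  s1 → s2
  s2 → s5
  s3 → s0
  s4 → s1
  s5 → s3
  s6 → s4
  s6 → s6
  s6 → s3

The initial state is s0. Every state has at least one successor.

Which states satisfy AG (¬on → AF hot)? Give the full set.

{s0, s1, s2, s3, s4, s5}

States satisfying ¬on → AF hot: {s0, s1, s2, s3, s4, s5}.
States satisfying AG (¬on → AF hot): {s0, s1, s2, s3, s4, s5}.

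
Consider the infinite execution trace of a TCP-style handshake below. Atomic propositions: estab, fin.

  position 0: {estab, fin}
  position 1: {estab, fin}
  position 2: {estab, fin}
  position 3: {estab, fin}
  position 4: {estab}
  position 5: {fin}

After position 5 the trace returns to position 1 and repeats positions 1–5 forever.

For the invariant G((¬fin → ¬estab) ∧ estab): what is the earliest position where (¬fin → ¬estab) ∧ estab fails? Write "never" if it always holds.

4

Check (¬fin → ¬estab) ∧ estab at each position in order: 0 ✓, 1 ✓, 2 ✓, 3 ✓.
At position 4 the labels are {estab}, so (¬fin → ¬estab) ∧ estab is false there. This is the first violation.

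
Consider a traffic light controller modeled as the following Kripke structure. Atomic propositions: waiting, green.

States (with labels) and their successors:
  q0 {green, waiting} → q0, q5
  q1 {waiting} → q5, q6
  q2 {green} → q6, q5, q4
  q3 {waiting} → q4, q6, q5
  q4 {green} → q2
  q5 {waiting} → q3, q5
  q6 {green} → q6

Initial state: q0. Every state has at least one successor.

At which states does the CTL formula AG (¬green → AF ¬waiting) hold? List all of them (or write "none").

States satisfying ¬green → AF ¬waiting: {q0, q2, q4, q6}.
States satisfying AG (¬green → AF ¬waiting): {q6}.

{q6}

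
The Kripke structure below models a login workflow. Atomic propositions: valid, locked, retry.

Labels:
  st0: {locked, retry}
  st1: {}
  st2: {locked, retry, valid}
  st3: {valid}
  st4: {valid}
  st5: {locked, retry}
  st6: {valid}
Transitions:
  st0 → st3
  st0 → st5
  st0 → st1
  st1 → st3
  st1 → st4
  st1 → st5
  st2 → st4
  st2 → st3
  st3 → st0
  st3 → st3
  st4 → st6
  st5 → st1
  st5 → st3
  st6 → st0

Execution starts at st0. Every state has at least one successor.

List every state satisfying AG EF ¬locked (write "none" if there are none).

States satisfying EF ¬locked: {st0, st1, st2, st3, st4, st5, st6}.
States satisfying AG EF ¬locked: {st0, st1, st2, st3, st4, st5, st6}.

{st0, st1, st2, st3, st4, st5, st6}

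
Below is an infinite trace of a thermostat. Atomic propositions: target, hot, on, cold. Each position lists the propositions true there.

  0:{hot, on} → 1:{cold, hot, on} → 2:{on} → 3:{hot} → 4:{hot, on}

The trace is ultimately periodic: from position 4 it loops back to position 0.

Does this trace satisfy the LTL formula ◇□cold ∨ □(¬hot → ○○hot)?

Yes

□cold is false at every position 0..4, so it never becomes true and ◇□cold fails.
¬hot → ○○hot holds at every position 0..4, and those are all positions ever visited, so □(¬hot → ○○hot) holds.
Positions where ¬hot holds: 2.
Check ○○hot at each: 2→ok.
At position 0: ◇□cold is false; □(¬hot → ○○hot) is true; so ◇□cold ∨ □(¬hot → ○○hot) is true.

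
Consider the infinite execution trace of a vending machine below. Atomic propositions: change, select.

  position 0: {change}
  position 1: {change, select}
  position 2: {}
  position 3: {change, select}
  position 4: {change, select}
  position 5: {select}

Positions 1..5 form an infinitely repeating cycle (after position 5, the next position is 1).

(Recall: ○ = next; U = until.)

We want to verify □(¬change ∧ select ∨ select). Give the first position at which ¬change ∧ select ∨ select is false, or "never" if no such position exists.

0

At position 0 the labels are {change}, so ¬change ∧ select ∨ select is false there. This is the first violation.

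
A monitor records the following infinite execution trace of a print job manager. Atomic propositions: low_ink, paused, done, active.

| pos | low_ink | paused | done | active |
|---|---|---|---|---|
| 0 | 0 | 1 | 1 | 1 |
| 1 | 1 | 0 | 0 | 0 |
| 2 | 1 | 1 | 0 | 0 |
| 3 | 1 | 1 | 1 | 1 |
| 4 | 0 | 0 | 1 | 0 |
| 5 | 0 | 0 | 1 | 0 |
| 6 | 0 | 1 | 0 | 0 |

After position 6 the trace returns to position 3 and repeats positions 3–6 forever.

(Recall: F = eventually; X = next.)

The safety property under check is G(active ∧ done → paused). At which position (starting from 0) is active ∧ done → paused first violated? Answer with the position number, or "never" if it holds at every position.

active ∧ done → paused holds at every position 0..6, and those are all the positions the trace ever visits, so the invariant G(active ∧ done → paused) is never violated.

never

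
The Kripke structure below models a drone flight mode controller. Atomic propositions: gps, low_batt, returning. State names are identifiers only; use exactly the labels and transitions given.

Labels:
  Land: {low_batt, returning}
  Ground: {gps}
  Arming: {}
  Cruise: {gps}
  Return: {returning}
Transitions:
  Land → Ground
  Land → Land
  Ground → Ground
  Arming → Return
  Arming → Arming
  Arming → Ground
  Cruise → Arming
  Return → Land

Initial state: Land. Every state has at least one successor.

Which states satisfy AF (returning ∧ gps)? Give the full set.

none

States satisfying returning ∧ gps: ∅.
States satisfying AF (returning ∧ gps): ∅.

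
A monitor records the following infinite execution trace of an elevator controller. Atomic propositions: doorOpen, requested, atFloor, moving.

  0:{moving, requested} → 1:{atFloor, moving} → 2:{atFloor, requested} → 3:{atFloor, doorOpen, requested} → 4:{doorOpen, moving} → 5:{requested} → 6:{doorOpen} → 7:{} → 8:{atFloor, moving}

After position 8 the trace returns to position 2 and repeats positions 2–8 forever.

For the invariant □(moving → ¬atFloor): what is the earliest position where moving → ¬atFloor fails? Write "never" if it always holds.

1

Check moving → ¬atFloor at each position in order: 0 ✓.
At position 1 the labels are {atFloor, moving}, so moving → ¬atFloor is false there. This is the first violation.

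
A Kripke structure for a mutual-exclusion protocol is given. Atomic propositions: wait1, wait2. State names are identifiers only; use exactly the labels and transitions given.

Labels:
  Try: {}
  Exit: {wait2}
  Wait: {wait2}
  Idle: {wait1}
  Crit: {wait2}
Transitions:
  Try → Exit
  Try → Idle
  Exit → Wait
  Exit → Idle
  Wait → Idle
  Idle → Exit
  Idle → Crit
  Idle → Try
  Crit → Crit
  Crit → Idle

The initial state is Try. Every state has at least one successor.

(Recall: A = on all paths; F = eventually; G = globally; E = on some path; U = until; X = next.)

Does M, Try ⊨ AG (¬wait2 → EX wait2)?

Satisfied

States satisfying ¬wait2 → EX wait2: {Try, Exit, Wait, Idle, Crit}.
States satisfying AG (¬wait2 → EX wait2): {Try, Exit, Wait, Idle, Crit}.
Every state reachable from Try satisfies ¬wait2 → EX wait2.
Try ∈ Sat(AG (¬wait2 → EX wait2)).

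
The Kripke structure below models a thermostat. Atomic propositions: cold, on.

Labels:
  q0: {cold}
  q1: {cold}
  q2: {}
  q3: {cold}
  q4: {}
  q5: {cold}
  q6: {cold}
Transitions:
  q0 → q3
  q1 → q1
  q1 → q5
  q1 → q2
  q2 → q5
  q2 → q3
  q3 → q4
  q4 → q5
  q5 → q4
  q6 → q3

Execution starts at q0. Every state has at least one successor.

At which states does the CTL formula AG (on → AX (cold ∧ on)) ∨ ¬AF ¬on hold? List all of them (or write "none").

States satisfying on → AX (cold ∧ on): {q0, q1, q2, q3, q4, q5, q6}.
States satisfying AG (on → AX (cold ∧ on)): {q0, q1, q2, q3, q4, q5, q6}.
States satisfying ¬on: {q0, q1, q2, q3, q4, q5, q6}.
States satisfying AF ¬on: {q0, q1, q2, q3, q4, q5, q6}.
States satisfying ¬AF ¬on: ∅.
States satisfying AG (on → AX (cold ∧ on)) ∨ ¬AF ¬on: {q0, q1, q2, q3, q4, q5, q6}.

{q0, q1, q2, q3, q4, q5, q6}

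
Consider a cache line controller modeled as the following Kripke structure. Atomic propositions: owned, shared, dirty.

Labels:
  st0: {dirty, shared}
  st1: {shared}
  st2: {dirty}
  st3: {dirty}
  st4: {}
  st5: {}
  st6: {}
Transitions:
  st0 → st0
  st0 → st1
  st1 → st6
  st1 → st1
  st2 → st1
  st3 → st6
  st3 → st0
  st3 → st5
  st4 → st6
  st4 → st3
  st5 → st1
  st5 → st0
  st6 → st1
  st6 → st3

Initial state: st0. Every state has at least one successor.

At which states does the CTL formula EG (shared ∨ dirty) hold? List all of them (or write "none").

States satisfying shared ∨ dirty: {st0, st1, st2, st3}.
States satisfying EG (shared ∨ dirty): {st0, st1, st2, st3}.

{st0, st1, st2, st3}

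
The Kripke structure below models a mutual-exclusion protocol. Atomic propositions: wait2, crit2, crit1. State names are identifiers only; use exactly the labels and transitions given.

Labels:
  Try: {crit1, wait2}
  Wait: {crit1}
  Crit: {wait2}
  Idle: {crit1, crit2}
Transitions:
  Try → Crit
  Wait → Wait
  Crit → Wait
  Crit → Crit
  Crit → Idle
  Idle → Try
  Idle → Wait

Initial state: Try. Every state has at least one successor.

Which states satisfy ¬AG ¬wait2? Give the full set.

{Try, Crit, Idle}

States satisfying ¬wait2: {Wait, Idle}.
States satisfying AG ¬wait2: {Wait}.
States satisfying ¬AG ¬wait2: {Try, Crit, Idle}.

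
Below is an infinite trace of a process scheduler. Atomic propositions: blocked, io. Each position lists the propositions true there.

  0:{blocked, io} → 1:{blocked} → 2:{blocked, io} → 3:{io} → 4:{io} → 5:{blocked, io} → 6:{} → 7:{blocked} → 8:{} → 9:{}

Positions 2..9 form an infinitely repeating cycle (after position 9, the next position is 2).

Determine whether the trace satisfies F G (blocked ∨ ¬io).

G (blocked ∨ ¬io) is false at every position 0..9, so it never becomes true and F G (blocked ∨ ¬io) fails.

Does not hold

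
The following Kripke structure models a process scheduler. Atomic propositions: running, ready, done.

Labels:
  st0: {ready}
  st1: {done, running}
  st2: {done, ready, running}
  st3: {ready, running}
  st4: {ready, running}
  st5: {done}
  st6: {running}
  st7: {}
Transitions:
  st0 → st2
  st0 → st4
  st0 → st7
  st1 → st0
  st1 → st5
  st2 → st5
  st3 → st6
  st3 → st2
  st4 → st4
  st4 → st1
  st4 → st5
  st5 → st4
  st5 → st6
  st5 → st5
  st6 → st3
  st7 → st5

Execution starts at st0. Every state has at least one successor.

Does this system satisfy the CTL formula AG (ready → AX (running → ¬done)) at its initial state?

States satisfying ready → AX (running → ¬done): {st1, st2, st5, st6, st7}.
States satisfying AG (ready → AX (running → ¬done)): ∅.
st0 is reachable from st0 and violates ready → AX (running → ¬done), so AG fails at st0.
st0 ∉ Sat(AG (ready → AX (running → ¬done))).

Violated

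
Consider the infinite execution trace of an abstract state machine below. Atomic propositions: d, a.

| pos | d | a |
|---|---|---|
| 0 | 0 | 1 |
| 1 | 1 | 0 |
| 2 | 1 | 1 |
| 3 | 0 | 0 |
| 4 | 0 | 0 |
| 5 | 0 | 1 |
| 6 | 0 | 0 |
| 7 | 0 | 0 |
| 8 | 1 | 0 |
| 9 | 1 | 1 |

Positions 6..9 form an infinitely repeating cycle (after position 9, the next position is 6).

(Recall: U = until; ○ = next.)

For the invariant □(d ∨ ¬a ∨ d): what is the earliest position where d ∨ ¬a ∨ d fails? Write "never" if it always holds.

0

At position 0 the labels are {a}, so d ∨ ¬a ∨ d is false there. This is the first violation.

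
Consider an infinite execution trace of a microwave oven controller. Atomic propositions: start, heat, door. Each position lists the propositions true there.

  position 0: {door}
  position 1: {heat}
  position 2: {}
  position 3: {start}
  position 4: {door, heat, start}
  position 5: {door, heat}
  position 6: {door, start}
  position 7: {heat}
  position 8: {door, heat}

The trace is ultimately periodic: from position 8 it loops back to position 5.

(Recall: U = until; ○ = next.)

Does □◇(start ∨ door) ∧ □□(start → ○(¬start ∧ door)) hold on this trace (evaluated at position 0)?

◇(start ∨ door) holds at every position 0..8, and those are all positions ever visited, so □◇(start ∨ door) holds.
□(start → ○(¬start ∧ door)) must hold at every position from 0 onward. It fails at position 0, so □□(start → ○(¬start ∧ door)) is false.
At position 0: □◇(start ∨ door) is true; □□(start → ○(¬start ∧ door)) is false; so □◇(start ∨ door) ∧ □□(start → ○(¬start ∧ door)) is false.

Does not hold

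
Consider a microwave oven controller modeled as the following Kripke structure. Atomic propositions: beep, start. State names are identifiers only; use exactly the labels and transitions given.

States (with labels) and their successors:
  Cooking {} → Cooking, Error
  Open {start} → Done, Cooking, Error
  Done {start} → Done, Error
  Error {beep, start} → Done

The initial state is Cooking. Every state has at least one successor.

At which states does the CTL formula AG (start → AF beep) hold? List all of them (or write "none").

States satisfying start → AF beep: {Cooking, Error}.
States satisfying AG (start → AF beep): ∅.

none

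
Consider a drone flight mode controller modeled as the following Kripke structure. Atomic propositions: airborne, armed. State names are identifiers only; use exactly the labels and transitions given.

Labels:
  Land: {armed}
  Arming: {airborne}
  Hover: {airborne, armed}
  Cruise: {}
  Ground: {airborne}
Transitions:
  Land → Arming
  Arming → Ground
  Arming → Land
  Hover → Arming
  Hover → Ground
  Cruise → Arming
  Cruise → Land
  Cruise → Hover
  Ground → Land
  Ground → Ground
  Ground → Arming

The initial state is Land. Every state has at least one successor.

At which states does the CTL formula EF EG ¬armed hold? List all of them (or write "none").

{Land, Arming, Hover, Cruise, Ground}

States satisfying EG ¬armed: {Arming, Cruise, Ground}.
States satisfying EF EG ¬armed: {Land, Arming, Hover, Cruise, Ground}.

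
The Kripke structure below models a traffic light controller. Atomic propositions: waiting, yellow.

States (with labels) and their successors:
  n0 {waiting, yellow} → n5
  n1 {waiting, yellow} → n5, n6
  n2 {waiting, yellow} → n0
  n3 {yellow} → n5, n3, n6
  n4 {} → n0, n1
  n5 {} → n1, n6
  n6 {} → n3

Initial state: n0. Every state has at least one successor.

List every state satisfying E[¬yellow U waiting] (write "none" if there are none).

States satisfying ¬yellow: {n4, n5, n6}.
States satisfying waiting: {n0, n1, n2}.
States satisfying E[¬yellow U waiting]: {n0, n1, n2, n4, n5}.

{n0, n1, n2, n4, n5}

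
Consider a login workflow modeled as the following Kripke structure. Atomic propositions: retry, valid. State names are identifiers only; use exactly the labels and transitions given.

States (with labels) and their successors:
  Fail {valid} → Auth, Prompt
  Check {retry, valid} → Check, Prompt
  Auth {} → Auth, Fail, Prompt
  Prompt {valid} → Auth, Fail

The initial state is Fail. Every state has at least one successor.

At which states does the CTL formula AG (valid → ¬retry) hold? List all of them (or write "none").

{Fail, Auth, Prompt}

States satisfying valid → ¬retry: {Fail, Auth, Prompt}.
States satisfying AG (valid → ¬retry): {Fail, Auth, Prompt}.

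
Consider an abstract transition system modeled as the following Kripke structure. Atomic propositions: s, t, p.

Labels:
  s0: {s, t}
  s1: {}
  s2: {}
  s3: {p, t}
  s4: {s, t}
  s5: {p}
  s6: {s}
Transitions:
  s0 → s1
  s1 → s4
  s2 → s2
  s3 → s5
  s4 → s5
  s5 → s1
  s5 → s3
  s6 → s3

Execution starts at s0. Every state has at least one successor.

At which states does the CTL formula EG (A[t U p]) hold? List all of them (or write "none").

States satisfying A[t U p]: {s3, s4, s5}.
States satisfying EG (A[t U p]): {s3, s4, s5}.

{s3, s4, s5}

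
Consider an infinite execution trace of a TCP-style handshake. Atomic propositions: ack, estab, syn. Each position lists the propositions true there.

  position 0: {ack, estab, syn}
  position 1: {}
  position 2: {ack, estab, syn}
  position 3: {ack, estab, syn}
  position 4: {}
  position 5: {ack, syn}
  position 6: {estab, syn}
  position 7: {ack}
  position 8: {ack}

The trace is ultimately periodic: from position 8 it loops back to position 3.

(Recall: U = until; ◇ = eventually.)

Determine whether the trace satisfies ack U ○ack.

Yes

Walking from position 0: ○ack first holds at position 1, and ack holds at every earlier position along the way, so ack U ○ack holds.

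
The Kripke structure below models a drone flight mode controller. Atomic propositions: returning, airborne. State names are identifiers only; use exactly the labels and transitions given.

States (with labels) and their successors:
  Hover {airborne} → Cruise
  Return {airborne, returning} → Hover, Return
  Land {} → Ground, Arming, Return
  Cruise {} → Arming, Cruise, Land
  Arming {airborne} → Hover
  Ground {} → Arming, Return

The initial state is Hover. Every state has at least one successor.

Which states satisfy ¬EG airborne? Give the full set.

States satisfying airborne: {Hover, Return, Arming}.
States satisfying EG airborne: {Return}.
States satisfying ¬EG airborne: {Hover, Land, Cruise, Arming, Ground}.

{Hover, Land, Cruise, Arming, Ground}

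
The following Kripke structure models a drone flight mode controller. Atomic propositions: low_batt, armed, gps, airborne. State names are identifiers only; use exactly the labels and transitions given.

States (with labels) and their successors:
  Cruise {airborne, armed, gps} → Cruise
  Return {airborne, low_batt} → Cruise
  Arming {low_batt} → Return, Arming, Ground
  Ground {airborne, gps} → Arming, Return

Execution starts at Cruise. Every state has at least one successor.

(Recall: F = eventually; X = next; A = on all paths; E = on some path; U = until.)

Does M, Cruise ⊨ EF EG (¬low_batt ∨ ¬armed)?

States satisfying EG (¬low_batt ∨ ¬armed): {Cruise, Return, Arming, Ground}.
States satisfying EF EG (¬low_batt ∨ ¬armed): {Cruise, Return, Arming, Ground}.
Some path from Cruise reaches a state where EG (¬low_batt ∨ ¬armed) holds.
Cruise ∈ Sat(EF EG (¬low_batt ∨ ¬armed)).

Holds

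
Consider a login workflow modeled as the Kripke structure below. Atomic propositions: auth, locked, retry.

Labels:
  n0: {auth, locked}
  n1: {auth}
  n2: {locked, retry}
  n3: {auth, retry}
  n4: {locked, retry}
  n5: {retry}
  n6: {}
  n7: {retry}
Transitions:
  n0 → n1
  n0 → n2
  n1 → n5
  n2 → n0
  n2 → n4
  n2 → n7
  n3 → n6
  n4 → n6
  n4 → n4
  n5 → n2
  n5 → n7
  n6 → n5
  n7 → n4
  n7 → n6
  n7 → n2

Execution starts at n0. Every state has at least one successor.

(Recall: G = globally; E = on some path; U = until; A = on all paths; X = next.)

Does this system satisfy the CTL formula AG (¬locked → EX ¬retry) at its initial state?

Violated

States satisfying ¬locked → EX ¬retry: {n0, n2, n3, n4, n7}.
States satisfying AG (¬locked → EX ¬retry): ∅.
n1 is reachable from n0 and violates ¬locked → EX ¬retry, so AG fails at n0.
n0 ∉ Sat(AG (¬locked → EX ¬retry)).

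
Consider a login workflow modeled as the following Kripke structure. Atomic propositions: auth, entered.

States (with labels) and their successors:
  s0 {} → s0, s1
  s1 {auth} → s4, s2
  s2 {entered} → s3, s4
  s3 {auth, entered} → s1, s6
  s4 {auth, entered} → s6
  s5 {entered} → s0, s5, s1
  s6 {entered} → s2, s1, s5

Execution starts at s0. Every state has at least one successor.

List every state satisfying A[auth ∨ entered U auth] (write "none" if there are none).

States satisfying auth ∨ entered: {s1, s2, s3, s4, s5, s6}.
States satisfying auth: {s1, s3, s4}.
States satisfying A[auth ∨ entered U auth]: {s1, s2, s3, s4}.

{s1, s2, s3, s4}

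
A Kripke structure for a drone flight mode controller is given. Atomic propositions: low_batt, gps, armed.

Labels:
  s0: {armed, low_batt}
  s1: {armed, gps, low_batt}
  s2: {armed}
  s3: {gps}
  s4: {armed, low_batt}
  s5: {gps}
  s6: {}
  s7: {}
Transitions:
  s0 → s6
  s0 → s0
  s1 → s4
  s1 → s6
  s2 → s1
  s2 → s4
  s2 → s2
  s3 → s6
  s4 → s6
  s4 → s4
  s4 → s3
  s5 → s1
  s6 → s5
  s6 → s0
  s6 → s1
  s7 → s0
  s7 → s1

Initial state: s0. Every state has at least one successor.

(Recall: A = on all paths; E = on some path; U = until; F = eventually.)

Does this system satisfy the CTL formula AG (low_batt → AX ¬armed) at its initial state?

States satisfying low_batt → AX ¬armed: {s2, s3, s5, s6, s7}.
States satisfying AG (low_batt → AX ¬armed): ∅.
s0 is reachable from s0 and violates low_batt → AX ¬armed, so AG fails at s0.
s0 ∉ Sat(AG (low_batt → AX ¬armed)).

No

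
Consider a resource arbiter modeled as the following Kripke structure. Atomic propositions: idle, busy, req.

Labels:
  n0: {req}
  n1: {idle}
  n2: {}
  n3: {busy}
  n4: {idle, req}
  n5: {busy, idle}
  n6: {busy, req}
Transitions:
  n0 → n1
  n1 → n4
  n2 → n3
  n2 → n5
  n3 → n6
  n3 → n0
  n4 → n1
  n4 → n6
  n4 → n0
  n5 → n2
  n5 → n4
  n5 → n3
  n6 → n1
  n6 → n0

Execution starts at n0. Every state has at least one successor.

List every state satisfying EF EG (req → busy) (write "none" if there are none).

States satisfying EG (req → busy): {n2, n5}.
States satisfying EF EG (req → busy): {n2, n5}.

{n2, n5}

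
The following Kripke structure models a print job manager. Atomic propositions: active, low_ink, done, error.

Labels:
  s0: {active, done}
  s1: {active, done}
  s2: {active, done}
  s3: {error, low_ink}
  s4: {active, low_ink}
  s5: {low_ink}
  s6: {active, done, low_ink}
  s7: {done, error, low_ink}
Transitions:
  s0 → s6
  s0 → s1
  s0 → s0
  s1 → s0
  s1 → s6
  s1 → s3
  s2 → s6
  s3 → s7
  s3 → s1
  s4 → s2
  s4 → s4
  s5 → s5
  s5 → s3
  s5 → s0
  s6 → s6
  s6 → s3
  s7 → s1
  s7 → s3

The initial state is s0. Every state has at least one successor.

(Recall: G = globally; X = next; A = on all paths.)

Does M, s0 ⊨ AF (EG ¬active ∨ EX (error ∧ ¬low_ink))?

Does not hold

States satisfying EG ¬active ∨ EX (error ∧ ¬low_ink): {s3, s5, s7}.
States satisfying AF (EG ¬active ∨ EX (error ∧ ¬low_ink)): {s3, s5, s7}.
There is a path from s0 along which EG ¬active ∨ EX (error ∧ ¬low_ink) never holds.
s0 ∉ Sat(AF (EG ¬active ∨ EX (error ∧ ¬low_ink))).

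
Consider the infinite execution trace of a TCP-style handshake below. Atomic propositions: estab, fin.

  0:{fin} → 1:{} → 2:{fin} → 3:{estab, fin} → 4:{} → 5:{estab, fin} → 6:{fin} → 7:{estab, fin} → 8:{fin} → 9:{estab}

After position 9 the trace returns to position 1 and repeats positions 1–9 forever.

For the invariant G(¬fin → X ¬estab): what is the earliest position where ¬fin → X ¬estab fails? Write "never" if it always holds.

Check ¬fin → X ¬estab at each position in order: 0 ✓, 1 ✓, 2 ✓, 3 ✓.
At position 4 the labels are {} and the next position 5 has {estab, fin}, so ¬fin → X ¬estab is false there. This is the first violation.

4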